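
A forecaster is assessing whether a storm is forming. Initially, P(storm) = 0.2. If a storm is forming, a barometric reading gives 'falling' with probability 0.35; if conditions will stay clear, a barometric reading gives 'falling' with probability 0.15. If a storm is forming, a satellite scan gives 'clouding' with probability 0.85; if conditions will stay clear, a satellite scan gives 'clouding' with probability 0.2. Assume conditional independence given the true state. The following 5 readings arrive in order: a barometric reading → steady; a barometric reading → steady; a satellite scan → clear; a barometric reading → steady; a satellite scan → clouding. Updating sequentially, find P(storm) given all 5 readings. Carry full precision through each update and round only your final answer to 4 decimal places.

After a barometric reading='steady': P(storm) = 0.65·0.2000 / (0.65·0.2000 + 0.85·0.8000) ≈ 0.1605
After a barometric reading='steady': P(storm) = 0.65·0.1605 / (0.65·0.1605 + 0.85·0.8395) ≈ 0.1275
After a satellite scan='clear': P(storm) = 0.15·0.1275 / (0.15·0.1275 + 0.8·0.8725) ≈ 0.0267
After a barometric reading='steady': P(storm) = 0.65·0.0267 / (0.65·0.0267 + 0.85·0.9733) ≈ 0.0205
After a satellite scan='clouding': P(storm) = 0.85·0.0205 / (0.85·0.0205 + 0.2·0.9795) ≈ 0.0818

0.0818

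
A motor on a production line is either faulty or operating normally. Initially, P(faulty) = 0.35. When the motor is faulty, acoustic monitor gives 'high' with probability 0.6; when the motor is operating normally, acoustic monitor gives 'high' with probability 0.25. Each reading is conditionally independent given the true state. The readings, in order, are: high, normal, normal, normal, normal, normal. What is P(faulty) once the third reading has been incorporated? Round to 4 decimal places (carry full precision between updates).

0.2688

Each posterior becomes the prior for the next update.
After 'high': P(faulty) = 0.6·0.3500 / (0.6·0.3500 + 0.25·0.6500) ≈ 0.5638
After 'normal': P(faulty) = 0.4·0.5638 / (0.4·0.5638 + 0.75·0.4362) ≈ 0.4080
After 'normal': P(faulty) = 0.4·0.4080 / (0.4·0.4080 + 0.75·0.5920) ≈ 0.2688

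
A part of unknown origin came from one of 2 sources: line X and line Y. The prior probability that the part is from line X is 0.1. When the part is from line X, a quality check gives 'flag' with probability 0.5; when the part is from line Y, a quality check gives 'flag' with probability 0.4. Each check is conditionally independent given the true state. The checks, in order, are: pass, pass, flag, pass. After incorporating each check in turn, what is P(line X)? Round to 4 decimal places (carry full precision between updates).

0.0744

Each posterior becomes the prior for the next update.
After 'pass': P(line X) = 0.5·0.1000 / (0.5·0.1000 + 0.6·0.9000) ≈ 0.0847
After 'pass': P(line X) = 0.5·0.0847 / (0.5·0.0847 + 0.6·0.9153) ≈ 0.0716
After 'flag': P(line X) = 0.5·0.0716 / (0.5·0.0716 + 0.4·0.9284) ≈ 0.0880
After 'pass': P(line X) = 0.5·0.0880 / (0.5·0.0880 + 0.6·0.9120) ≈ 0.0744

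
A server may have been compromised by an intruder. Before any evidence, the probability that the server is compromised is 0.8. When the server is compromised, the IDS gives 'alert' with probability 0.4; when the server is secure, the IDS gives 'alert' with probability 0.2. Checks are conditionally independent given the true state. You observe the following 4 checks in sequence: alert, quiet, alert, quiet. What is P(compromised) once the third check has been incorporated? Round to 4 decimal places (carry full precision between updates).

Apply Bayes' rule sequentially, carrying P(compromised) forward.
After 'alert': P(compromised) = 0.4·0.8000 / (0.4·0.8000 + 0.2·0.2000) ≈ 0.8889
After 'quiet': P(compromised) = 0.6·0.8889 / (0.6·0.8889 + 0.8·0.1111) ≈ 0.8571
After 'alert': P(compromised) = 0.4·0.8571 / (0.4·0.8571 + 0.2·0.1429) ≈ 0.9231

0.9231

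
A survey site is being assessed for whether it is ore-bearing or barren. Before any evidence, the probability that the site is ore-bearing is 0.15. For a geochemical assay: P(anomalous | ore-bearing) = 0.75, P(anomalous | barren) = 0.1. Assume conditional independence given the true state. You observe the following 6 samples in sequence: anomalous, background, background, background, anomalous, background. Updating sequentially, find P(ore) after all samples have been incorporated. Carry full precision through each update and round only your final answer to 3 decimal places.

After 'anomalous': P(ore) = 0.75·0.1500 / (0.75·0.1500 + 0.1·0.8500) ≈ 0.5696
After 'background': P(ore) = 0.25·0.5696 / (0.25·0.5696 + 0.9·0.4304) ≈ 0.2688
After 'background': P(ore) = 0.25·0.2688 / (0.25·0.2688 + 0.9·0.7312) ≈ 0.0927
After 'background': P(ore) = 0.25·0.0927 / (0.25·0.0927 + 0.9·0.9073) ≈ 0.0276
After 'anomalous': P(ore) = 0.75·0.0276 / (0.75·0.0276 + 0.1·0.9724) ≈ 0.1754
After 'background': P(ore) = 0.25·0.1754 / (0.25·0.1754 + 0.9·0.8246) ≈ 0.0558

0.056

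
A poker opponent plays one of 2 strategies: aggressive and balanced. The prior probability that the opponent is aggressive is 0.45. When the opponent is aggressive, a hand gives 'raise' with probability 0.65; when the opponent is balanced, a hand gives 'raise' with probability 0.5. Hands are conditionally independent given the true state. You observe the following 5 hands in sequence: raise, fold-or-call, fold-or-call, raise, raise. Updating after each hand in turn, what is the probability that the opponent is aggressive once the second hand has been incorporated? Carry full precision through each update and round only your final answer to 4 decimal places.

After 'raise': P(aggressive) = 0.65·0.4500 / (0.65·0.4500 + 0.5·0.5500) ≈ 0.5154
After 'fold-or-call': P(aggressive) = 0.35·0.5154 / (0.35·0.5154 + 0.5·0.4846) ≈ 0.4268

0.4268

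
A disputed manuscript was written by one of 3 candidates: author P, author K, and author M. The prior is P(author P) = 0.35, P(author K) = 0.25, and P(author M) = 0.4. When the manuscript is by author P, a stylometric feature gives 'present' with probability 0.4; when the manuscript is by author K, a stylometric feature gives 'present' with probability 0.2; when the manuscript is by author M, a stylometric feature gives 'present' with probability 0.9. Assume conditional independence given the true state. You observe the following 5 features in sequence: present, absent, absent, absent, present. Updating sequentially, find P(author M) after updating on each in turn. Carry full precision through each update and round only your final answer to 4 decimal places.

Each posterior becomes the prior for the next update.
After 'present': normaliser = 0.4·0.3500 + 0.2·0.2500 + 0.9·0.4000; P(author P) ≈ 0.2545, P(author K) ≈ 0.0909, P(author M) ≈ 0.6545
After 'absent': normaliser = 0.6·0.2545 + 0.8·0.0909 + 0.1·0.6545; P(author P) ≈ 0.5250, P(author K) ≈ 0.2500, P(author M) ≈ 0.2250
After 'absent': normaliser = 0.6·0.5250 + 0.8·0.2500 + 0.1·0.2250; P(author P) ≈ 0.5860, P(author K) ≈ 0.3721, P(author M) ≈ 0.0419
After 'absent': normaliser = 0.6·0.5860 + 0.8·0.3721 + 0.1·0.0419; P(author P) ≈ 0.5381, P(author K) ≈ 0.4555, P(author M) ≈ 0.0064
After 'present': normaliser = 0.4·0.5381 + 0.2·0.4555 + 0.9·0.0064; P(author P) ≈ 0.6896, P(author K) ≈ 0.2919, P(author M) ≈ 0.0185

0.0185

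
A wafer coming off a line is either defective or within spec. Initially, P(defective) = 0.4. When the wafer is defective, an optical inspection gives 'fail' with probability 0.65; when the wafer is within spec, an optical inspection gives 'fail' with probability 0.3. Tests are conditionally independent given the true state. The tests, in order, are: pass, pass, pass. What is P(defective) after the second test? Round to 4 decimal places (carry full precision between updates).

0.1429

After 'pass': P(defective) = 0.35·0.4000 / (0.35·0.4000 + 0.7·0.6000) ≈ 0.2500
After 'pass': P(defective) = 0.35·0.2500 / (0.35·0.2500 + 0.7·0.7500) ≈ 0.1429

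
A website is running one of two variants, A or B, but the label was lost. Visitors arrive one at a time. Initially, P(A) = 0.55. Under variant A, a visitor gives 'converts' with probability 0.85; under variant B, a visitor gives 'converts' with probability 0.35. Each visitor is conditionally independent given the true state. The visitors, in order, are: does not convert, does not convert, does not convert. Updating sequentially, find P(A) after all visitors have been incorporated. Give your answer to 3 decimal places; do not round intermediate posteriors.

0.015

Each posterior becomes the prior for the next update.
After 'does not convert': P(A) = 0.15·0.5500 / (0.15·0.5500 + 0.65·0.4500) ≈ 0.2200
After 'does not convert': P(A) = 0.15·0.2200 / (0.15·0.2200 + 0.65·0.7800) ≈ 0.0611
After 'does not convert': P(A) = 0.15·0.0611 / (0.15·0.0611 + 0.65·0.9389) ≈ 0.0148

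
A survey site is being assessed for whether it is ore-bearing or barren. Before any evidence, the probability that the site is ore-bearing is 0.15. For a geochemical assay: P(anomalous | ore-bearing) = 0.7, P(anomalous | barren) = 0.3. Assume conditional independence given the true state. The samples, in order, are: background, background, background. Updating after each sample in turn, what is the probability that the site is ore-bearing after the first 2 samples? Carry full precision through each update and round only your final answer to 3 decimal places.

0.031

After 'background': P(ore) = 0.3·0.1500 / (0.3·0.1500 + 0.7·0.8500) ≈ 0.0703
After 'background': P(ore) = 0.3·0.0703 / (0.3·0.0703 + 0.7·0.9297) ≈ 0.0314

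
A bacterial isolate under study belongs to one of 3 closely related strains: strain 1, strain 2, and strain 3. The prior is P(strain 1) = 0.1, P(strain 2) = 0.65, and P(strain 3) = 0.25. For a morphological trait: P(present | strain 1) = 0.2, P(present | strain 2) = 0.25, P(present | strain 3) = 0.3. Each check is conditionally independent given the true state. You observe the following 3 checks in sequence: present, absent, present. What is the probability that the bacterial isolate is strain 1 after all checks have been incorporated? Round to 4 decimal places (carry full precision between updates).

0.0648

Apply Bayes' rule sequentially, carrying P(strain 1) forward.
After 'present': normaliser = 0.2·0.1000 + 0.25·0.6500 + 0.3·0.2500; P(strain 1) ≈ 0.0777, P(strain 2) ≈ 0.6311, P(strain 3) ≈ 0.2913
After 'absent': normaliser = 0.8·0.0777 + 0.75·0.6311 + 0.7·0.2913; P(strain 1) ≈ 0.0840, P(strain 2) ≈ 0.6402, P(strain 3) ≈ 0.2758
After 'present': normaliser = 0.2·0.0840 + 0.25·0.6402 + 0.3·0.2758; P(strain 1) ≈ 0.0648, P(strain 2) ≈ 0.6165, P(strain 3) ≈ 0.3187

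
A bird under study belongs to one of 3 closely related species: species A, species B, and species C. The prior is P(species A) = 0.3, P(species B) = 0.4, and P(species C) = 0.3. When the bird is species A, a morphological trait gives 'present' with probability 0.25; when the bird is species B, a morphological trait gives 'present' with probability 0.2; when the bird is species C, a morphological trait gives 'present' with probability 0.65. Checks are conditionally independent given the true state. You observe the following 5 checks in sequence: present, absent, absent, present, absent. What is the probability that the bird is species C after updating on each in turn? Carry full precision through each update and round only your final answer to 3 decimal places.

After 'present': normaliser = 0.25·0.3000 + 0.2·0.4000 + 0.65·0.3000; P(species A) ≈ 0.2143, P(species B) ≈ 0.2286, P(species C) ≈ 0.5571
After 'absent': normaliser = 0.75·0.2143 + 0.8·0.2286 + 0.35·0.5571; P(species A) ≈ 0.2984, P(species B) ≈ 0.3395, P(species C) ≈ 0.3621
After 'absent': normaliser = 0.75·0.2984 + 0.8·0.3395 + 0.35·0.3621; P(species A) ≈ 0.3597, P(species B) ≈ 0.4366, P(species C) ≈ 0.2037
After 'present': normaliser = 0.25·0.3597 + 0.2·0.4366 + 0.65·0.2037; P(species A) ≈ 0.2904, P(species B) ≈ 0.2820, P(species C) ≈ 0.4276
After 'absent': normaliser = 0.75·0.2904 + 0.8·0.2820 + 0.35·0.4276; P(species A) ≈ 0.3673, P(species B) ≈ 0.3804, P(species C) ≈ 0.2523

0.252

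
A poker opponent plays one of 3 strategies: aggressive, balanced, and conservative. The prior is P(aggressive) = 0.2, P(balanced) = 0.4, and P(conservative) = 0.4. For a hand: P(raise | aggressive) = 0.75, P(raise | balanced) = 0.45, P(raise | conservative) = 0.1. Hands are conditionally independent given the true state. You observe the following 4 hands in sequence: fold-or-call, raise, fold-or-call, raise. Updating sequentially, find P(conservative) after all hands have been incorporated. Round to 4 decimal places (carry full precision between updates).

0.0932

Each posterior becomes the prior for the next update.
After 'fold-or-call': normaliser = 0.25·0.2000 + 0.55·0.4000 + 0.9·0.4000; P(aggressive) ≈ 0.0794, P(balanced) ≈ 0.3492, P(conservative) ≈ 0.5714
After 'raise': normaliser = 0.75·0.0794 + 0.45·0.3492 + 0.1·0.5714; P(aggressive) ≈ 0.2174, P(balanced) ≈ 0.5739, P(conservative) ≈ 0.2087
After 'fold-or-call': normaliser = 0.25·0.2174 + 0.55·0.5739 + 0.9·0.2087; P(aggressive) ≈ 0.0974, P(balanced) ≈ 0.5659, P(conservative) ≈ 0.3367
After 'raise': normaliser = 0.75·0.0974 + 0.45·0.5659 + 0.1·0.3367; P(aggressive) ≈ 0.2022, P(balanced) ≈ 0.7046, P(conservative) ≈ 0.0932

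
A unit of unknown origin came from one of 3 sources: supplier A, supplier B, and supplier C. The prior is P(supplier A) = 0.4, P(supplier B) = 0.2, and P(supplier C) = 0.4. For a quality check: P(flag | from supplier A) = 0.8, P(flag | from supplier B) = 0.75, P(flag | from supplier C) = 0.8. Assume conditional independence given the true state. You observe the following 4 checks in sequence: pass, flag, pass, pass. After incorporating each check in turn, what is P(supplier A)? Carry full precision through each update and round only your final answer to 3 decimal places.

After 'pass': normaliser = 0.2·0.4000 + 0.25·0.2000 + 0.2·0.4000; P(supplier A) ≈ 0.3810, P(supplier B) ≈ 0.2381, P(supplier C) ≈ 0.3810
After 'flag': normaliser = 0.8·0.3810 + 0.75·0.2381 + 0.8·0.3810; P(supplier A) ≈ 0.3867, P(supplier B) ≈ 0.2266, P(supplier C) ≈ 0.3867
After 'pass': normaliser = 0.2·0.3867 + 0.25·0.2266 + 0.2·0.3867; P(supplier A) ≈ 0.3660, P(supplier B) ≈ 0.2680, P(supplier C) ≈ 0.3660
After 'pass': normaliser = 0.2·0.3660 + 0.25·0.2680 + 0.2·0.3660; P(supplier A) ≈ 0.3430, P(supplier B) ≈ 0.3140, P(supplier C) ≈ 0.3430

0.343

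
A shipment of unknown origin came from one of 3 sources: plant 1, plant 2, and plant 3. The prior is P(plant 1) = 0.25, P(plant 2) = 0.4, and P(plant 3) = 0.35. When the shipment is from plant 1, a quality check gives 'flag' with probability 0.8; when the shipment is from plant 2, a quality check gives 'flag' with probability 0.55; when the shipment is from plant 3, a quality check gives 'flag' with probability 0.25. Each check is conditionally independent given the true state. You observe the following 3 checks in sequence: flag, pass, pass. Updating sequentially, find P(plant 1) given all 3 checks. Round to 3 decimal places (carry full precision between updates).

0.079

After 'flag': normaliser = 0.8·0.2500 + 0.55·0.4000 + 0.25·0.3500; P(plant 1) ≈ 0.3941, P(plant 2) ≈ 0.4335, P(plant 3) ≈ 0.1724
After 'pass': normaliser = 0.2·0.3941 + 0.45·0.4335 + 0.75·0.1724; P(plant 1) ≈ 0.1955, P(plant 2) ≈ 0.4838, P(plant 3) ≈ 0.3207
After 'pass': normaliser = 0.2·0.1955 + 0.45·0.4838 + 0.75·0.3207; P(plant 1) ≈ 0.0786, P(plant 2) ≈ 0.4378, P(plant 3) ≈ 0.4836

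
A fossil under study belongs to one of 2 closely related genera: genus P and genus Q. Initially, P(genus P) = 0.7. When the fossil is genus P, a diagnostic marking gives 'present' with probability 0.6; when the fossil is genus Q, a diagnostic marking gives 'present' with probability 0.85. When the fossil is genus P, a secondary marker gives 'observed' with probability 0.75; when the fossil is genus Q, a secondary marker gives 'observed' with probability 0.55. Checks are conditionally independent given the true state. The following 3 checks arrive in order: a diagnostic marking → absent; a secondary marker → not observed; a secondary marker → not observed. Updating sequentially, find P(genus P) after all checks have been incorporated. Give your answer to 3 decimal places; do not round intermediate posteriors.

0.658

After a diagnostic marking='absent': P(genus P) = 0.4·0.7000 / (0.4·0.7000 + 0.15·0.3000) ≈ 0.8615
After a secondary marker='not observed': P(genus P) = 0.25·0.8615 / (0.25·0.8615 + 0.45·0.1385) ≈ 0.7756
After a secondary marker='not observed': P(genus P) = 0.25·0.7756 / (0.25·0.7756 + 0.45·0.2244) ≈ 0.6576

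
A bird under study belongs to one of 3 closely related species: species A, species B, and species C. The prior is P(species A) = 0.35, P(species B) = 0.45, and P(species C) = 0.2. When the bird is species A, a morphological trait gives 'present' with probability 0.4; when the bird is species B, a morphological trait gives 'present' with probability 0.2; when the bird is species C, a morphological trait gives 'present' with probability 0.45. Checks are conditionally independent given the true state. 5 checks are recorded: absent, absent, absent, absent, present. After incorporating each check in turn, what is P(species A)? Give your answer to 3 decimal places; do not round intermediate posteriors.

0.287

Apply Bayes' rule sequentially, carrying P(species A) forward.
After 'absent': normaliser = 0.6·0.3500 + 0.8·0.4500 + 0.55·0.2000; P(species A) ≈ 0.3088, P(species B) ≈ 0.5294, P(species C) ≈ 0.1618
After 'absent': normaliser = 0.6·0.3088 + 0.8·0.5294 + 0.55·0.1618; P(species A) ≈ 0.2655, P(species B) ≈ 0.6070, P(species C) ≈ 0.1275
After 'absent': normaliser = 0.6·0.2655 + 0.8·0.6070 + 0.55·0.1275; P(species A) ≈ 0.2228, P(species B) ≈ 0.6791, P(species C) ≈ 0.0981
After 'absent': normaliser = 0.6·0.2228 + 0.8·0.6791 + 0.55·0.0981; P(species A) ≈ 0.1829, P(species B) ≈ 0.7433, P(species C) ≈ 0.0738
After 'present': normaliser = 0.4·0.1829 + 0.2·0.7433 + 0.45·0.0738; P(species A) ≈ 0.2869, P(species B) ≈ 0.5829, P(species C) ≈ 0.1302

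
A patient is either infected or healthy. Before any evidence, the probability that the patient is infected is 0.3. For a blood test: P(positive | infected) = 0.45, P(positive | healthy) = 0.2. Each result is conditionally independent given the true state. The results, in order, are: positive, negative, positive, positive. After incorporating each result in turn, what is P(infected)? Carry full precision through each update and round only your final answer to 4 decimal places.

0.7704

Each posterior becomes the prior for the next update.
After 'positive': P(infected) = 0.45·0.3000 / (0.45·0.3000 + 0.2·0.7000) ≈ 0.4909
After 'negative': P(infected) = 0.55·0.4909 / (0.55·0.4909 + 0.8·0.5091) ≈ 0.3987
After 'positive': P(infected) = 0.45·0.3987 / (0.45·0.3987 + 0.2·0.6013) ≈ 0.5987
After 'positive': P(infected) = 0.45·0.5987 / (0.45·0.5987 + 0.2·0.4013) ≈ 0.7704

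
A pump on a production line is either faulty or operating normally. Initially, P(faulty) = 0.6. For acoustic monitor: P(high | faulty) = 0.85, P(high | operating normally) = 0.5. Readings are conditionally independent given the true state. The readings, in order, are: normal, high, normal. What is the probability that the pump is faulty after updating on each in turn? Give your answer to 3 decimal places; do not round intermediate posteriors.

0.187

Each posterior becomes the prior for the next update.
After 'normal': P(faulty) = 0.15·0.6000 / (0.15·0.6000 + 0.5·0.4000) ≈ 0.3103
After 'high': P(faulty) = 0.85·0.3103 / (0.85·0.3103 + 0.5·0.6897) ≈ 0.4334
After 'normal': P(faulty) = 0.15·0.4334 / (0.15·0.4334 + 0.5·0.5666) ≈ 0.1867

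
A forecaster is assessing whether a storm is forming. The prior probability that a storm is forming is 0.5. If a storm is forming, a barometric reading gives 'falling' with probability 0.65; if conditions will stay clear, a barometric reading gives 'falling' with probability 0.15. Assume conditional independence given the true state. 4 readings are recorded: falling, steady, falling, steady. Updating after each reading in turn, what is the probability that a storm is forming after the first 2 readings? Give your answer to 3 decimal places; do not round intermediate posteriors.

After 'falling': P(storm) = 0.65·0.5000 / (0.65·0.5000 + 0.15·0.5000) ≈ 0.8125
After 'steady': P(storm) = 0.35·0.8125 / (0.35·0.8125 + 0.85·0.1875) ≈ 0.6408

0.641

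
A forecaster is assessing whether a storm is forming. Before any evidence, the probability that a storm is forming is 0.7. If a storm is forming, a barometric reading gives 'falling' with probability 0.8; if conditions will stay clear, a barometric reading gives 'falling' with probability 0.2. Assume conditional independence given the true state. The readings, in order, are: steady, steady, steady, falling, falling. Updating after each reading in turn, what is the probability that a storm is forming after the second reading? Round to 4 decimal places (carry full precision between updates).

0.1273

After 'steady': P(storm) = 0.2·0.7000 / (0.2·0.7000 + 0.8·0.3000) ≈ 0.3684
After 'steady': P(storm) = 0.2·0.3684 / (0.2·0.3684 + 0.8·0.6316) ≈ 0.1273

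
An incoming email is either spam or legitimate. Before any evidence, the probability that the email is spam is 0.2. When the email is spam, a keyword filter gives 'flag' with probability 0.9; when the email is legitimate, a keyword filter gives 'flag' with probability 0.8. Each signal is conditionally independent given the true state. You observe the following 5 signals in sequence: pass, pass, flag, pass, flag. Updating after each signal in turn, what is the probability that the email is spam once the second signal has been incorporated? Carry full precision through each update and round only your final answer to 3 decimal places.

0.059

After 'pass': P(spam) = 0.1·0.2000 / (0.1·0.2000 + 0.2·0.8000) ≈ 0.1111
After 'pass': P(spam) = 0.1·0.1111 / (0.1·0.1111 + 0.2·0.8889) ≈ 0.0588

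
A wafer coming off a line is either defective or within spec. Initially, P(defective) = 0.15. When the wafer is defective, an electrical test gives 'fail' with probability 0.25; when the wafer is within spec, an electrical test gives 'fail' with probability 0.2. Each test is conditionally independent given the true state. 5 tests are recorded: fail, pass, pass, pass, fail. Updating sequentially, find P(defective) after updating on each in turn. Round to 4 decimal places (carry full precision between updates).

0.1851

Apply Bayes' rule sequentially, carrying P(defective) forward.
After 'fail': P(defective) = 0.25·0.1500 / (0.25·0.1500 + 0.2·0.8500) ≈ 0.1807
After 'pass': P(defective) = 0.75·0.1807 / (0.75·0.1807 + 0.8·0.8193) ≈ 0.1714
After 'pass': P(defective) = 0.75·0.1714 / (0.75·0.1714 + 0.8·0.8286) ≈ 0.1624
After 'pass': P(defective) = 0.75·0.1624 / (0.75·0.1624 + 0.8·0.8376) ≈ 0.1538
After 'fail': P(defective) = 0.25·0.1538 / (0.25·0.1538 + 0.2·0.8462) ≈ 0.1851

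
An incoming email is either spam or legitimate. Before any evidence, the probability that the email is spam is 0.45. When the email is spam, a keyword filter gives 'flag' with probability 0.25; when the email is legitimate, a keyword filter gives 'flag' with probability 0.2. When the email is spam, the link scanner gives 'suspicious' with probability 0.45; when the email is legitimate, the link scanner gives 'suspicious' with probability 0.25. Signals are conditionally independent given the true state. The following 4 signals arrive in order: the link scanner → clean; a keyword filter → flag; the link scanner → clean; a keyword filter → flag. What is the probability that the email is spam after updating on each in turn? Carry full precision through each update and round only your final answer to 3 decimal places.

After the link scanner='clean': P(spam) = 0.55·0.4500 / (0.55·0.4500 + 0.75·0.5500) ≈ 0.3750
After a keyword filter='flag': P(spam) = 0.25·0.3750 / (0.25·0.3750 + 0.2·0.6250) ≈ 0.4286
After the link scanner='clean': P(spam) = 0.55·0.4286 / (0.55·0.4286 + 0.75·0.5714) ≈ 0.3548
After a keyword filter='flag': P(spam) = 0.25·0.3548 / (0.25·0.3548 + 0.2·0.6452) ≈ 0.4074

0.407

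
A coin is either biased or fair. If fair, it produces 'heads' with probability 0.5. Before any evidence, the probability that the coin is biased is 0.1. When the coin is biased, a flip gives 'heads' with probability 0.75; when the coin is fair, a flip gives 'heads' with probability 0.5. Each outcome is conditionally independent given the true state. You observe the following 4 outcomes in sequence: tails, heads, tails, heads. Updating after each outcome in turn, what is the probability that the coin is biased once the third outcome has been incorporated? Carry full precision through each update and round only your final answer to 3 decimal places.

After 'tails': P(biased) = 0.25·0.1000 / (0.25·0.1000 + 0.5·0.9000) ≈ 0.0526
After 'heads': P(biased) = 0.75·0.0526 / (0.75·0.0526 + 0.5·0.9474) ≈ 0.0769
After 'tails': P(biased) = 0.25·0.0769 / (0.25·0.0769 + 0.5·0.9231) ≈ 0.0400

0.040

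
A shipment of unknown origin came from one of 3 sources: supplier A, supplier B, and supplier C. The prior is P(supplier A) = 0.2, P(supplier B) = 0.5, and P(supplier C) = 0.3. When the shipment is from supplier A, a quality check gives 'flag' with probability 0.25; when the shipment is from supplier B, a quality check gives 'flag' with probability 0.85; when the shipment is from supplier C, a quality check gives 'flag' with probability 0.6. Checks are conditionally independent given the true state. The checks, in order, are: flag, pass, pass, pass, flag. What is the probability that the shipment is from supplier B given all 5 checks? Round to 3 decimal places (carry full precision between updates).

After 'flag': normaliser = 0.25·0.2000 + 0.85·0.5000 + 0.6·0.3000; P(supplier A) ≈ 0.0763, P(supplier B) ≈ 0.6489, P(supplier C) ≈ 0.2748
After 'pass': normaliser = 0.75·0.0763 + 0.15·0.6489 + 0.4·0.2748; P(supplier A) ≈ 0.2165, P(supplier B) ≈ 0.3680, P(supplier C) ≈ 0.4156
After 'pass': normaliser = 0.75·0.2165 + 0.15·0.3680 + 0.4·0.4156; P(supplier A) ≈ 0.4230, P(supplier B) ≈ 0.1438, P(supplier C) ≈ 0.4332
After 'pass': normaliser = 0.75·0.4230 + 0.15·0.1438 + 0.4·0.4332; P(supplier A) ≈ 0.6195, P(supplier B) ≈ 0.0421, P(supplier C) ≈ 0.3383
After 'flag': normaliser = 0.25·0.6195 + 0.85·0.0421 + 0.6·0.3383; P(supplier A) ≈ 0.3934, P(supplier B) ≈ 0.0910, P(supplier C) ≈ 0.5156

0.091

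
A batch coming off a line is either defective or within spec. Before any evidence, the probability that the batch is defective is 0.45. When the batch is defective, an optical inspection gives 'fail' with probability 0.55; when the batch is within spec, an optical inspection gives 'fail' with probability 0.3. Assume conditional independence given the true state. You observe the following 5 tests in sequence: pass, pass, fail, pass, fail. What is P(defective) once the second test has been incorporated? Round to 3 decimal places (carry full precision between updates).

0.253

After 'pass': P(defective) = 0.45·0.4500 / (0.45·0.4500 + 0.7·0.5500) ≈ 0.3447
After 'pass': P(defective) = 0.45·0.3447 / (0.45·0.3447 + 0.7·0.6553) ≈ 0.2527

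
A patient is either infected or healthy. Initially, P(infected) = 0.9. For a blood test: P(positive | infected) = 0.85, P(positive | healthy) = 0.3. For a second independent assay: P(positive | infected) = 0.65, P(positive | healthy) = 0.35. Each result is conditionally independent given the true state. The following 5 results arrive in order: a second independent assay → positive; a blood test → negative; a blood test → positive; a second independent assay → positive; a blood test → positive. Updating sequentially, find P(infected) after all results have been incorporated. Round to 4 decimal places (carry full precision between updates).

After a second independent assay='positive': P(infected) = 0.65·0.9000 / (0.65·0.9000 + 0.35·0.1000) ≈ 0.9435
After a blood test='negative': P(infected) = 0.15·0.9435 / (0.15·0.9435 + 0.7·0.0565) ≈ 0.7817
After a blood test='positive': P(infected) = 0.85·0.7817 / (0.85·0.7817 + 0.3·0.2183) ≈ 0.9103
After a second independent assay='positive': P(infected) = 0.65·0.9103 / (0.65·0.9103 + 0.35·0.0897) ≈ 0.9496
After a blood test='positive': P(infected) = 0.85·0.9496 / (0.85·0.9496 + 0.3·0.0504) ≈ 0.9816

0.9816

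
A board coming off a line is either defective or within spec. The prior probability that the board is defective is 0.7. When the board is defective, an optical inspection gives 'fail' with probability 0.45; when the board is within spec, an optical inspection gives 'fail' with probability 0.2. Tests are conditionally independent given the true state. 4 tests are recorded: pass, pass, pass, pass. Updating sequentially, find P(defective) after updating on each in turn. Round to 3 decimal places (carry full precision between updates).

After 'pass': P(defective) = 0.55·0.7000 / (0.55·0.7000 + 0.8·0.3000) ≈ 0.6160
After 'pass': P(defective) = 0.55·0.6160 / (0.55·0.6160 + 0.8·0.3840) ≈ 0.5245
After 'pass': P(defective) = 0.55·0.5245 / (0.55·0.5245 + 0.8·0.4755) ≈ 0.4312
After 'pass': P(defective) = 0.55·0.4312 / (0.55·0.4312 + 0.8·0.5688) ≈ 0.3427

0.343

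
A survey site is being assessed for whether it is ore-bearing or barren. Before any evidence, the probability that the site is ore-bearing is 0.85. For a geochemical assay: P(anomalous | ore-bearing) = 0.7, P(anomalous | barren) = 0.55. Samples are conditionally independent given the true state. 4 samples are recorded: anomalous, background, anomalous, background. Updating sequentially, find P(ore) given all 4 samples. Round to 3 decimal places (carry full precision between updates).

After 'anomalous': P(ore) = 0.7·0.8500 / (0.7·0.8500 + 0.55·0.1500) ≈ 0.8782
After 'background': P(ore) = 0.3·0.8782 / (0.3·0.8782 + 0.45·0.1218) ≈ 0.8278
After 'anomalous': P(ore) = 0.7·0.8278 / (0.7·0.8278 + 0.55·0.1722) ≈ 0.8595
After 'background': P(ore) = 0.3·0.8595 / (0.3·0.8595 + 0.45·0.1405) ≈ 0.8031

0.803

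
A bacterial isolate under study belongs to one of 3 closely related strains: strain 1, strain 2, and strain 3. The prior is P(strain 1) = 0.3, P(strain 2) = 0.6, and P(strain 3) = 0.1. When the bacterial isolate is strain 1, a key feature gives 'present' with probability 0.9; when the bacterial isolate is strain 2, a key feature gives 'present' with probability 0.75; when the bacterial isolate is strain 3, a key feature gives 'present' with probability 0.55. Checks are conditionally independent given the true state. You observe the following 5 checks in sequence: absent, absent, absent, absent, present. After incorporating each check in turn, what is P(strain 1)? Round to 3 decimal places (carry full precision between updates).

0.007

After 'absent': normaliser = 0.1·0.3000 + 0.25·0.6000 + 0.45·0.1000; P(strain 1) ≈ 0.1333, P(strain 2) ≈ 0.6667, P(strain 3) ≈ 0.2000
After 'absent': normaliser = 0.1·0.1333 + 0.25·0.6667 + 0.45·0.2000; P(strain 1) ≈ 0.0494, P(strain 2) ≈ 0.6173, P(strain 3) ≈ 0.3333
After 'absent': normaliser = 0.1·0.0494 + 0.25·0.6173 + 0.45·0.3333; P(strain 1) ≈ 0.0160, P(strain 2) ≈ 0.4990, P(strain 3) ≈ 0.4850
After 'absent': normaliser = 0.1·0.0160 + 0.25·0.4990 + 0.45·0.4850; P(strain 1) ≈ 0.0046, P(strain 2) ≈ 0.3620, P(strain 3) ≈ 0.6334
After 'present': normaliser = 0.9·0.0046 + 0.75·0.3620 + 0.55·0.6334; P(strain 1) ≈ 0.0067, P(strain 2) ≈ 0.4351, P(strain 3) ≈ 0.5582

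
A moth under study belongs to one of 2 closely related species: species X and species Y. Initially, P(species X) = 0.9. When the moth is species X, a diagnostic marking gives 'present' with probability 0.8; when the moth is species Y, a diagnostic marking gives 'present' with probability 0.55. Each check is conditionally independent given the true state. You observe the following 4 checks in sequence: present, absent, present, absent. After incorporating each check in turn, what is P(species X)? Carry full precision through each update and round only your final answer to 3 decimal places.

0.790

After 'present': P(species X) = 0.8·0.9000 / (0.8·0.9000 + 0.55·0.1000) ≈ 0.9290
After 'absent': P(species X) = 0.2·0.9290 / (0.2·0.9290 + 0.45·0.0710) ≈ 0.8533
After 'present': P(species X) = 0.8·0.8533 / (0.8·0.8533 + 0.55·0.1467) ≈ 0.8943
After 'absent': P(species X) = 0.2·0.8943 / (0.2·0.8943 + 0.45·0.1057) ≈ 0.7900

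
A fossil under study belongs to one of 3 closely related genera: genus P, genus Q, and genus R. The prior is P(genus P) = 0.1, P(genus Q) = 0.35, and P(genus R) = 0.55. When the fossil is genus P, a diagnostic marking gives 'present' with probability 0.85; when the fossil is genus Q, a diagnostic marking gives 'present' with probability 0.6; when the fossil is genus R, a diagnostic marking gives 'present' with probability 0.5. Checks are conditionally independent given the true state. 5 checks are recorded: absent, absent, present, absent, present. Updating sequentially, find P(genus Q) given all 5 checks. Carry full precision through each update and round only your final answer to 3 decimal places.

0.316

After 'absent': normaliser = 0.15·0.1000 + 0.4·0.3500 + 0.5·0.5500; P(genus P) ≈ 0.0349, P(genus Q) ≈ 0.3256, P(genus R) ≈ 0.6395
After 'absent': normaliser = 0.15·0.0349 + 0.4·0.3256 + 0.5·0.6395; P(genus P) ≈ 0.0115, P(genus Q) ≈ 0.2861, P(genus R) ≈ 0.7024
After 'present': normaliser = 0.85·0.0115 + 0.6·0.2861 + 0.5·0.7024; P(genus P) ≈ 0.0183, P(genus Q) ≈ 0.3223, P(genus R) ≈ 0.6594
After 'absent': normaliser = 0.15·0.0183 + 0.4·0.3223 + 0.5·0.6594; P(genus P) ≈ 0.0060, P(genus Q) ≈ 0.2794, P(genus R) ≈ 0.7146
After 'present': normaliser = 0.85·0.0060 + 0.6·0.2794 + 0.5·0.7146; P(genus P) ≈ 0.0096, P(genus Q) ≈ 0.3163, P(genus R) ≈ 0.6741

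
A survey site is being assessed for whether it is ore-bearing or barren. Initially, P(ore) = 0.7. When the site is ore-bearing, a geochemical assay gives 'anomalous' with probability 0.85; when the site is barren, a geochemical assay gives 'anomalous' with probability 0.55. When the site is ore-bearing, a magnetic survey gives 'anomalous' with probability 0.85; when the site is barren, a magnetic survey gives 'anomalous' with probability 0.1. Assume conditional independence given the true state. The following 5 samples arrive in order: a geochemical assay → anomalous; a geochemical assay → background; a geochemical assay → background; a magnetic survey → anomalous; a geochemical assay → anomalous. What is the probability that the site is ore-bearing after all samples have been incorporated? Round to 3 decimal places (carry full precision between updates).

0.840

After a geochemical assay='anomalous': P(ore) = 0.85·0.7000 / (0.85·0.7000 + 0.55·0.3000) ≈ 0.7829
After a geochemical assay='background': P(ore) = 0.15·0.7829 / (0.15·0.7829 + 0.45·0.2171) ≈ 0.5459
After a geochemical assay='background': P(ore) = 0.15·0.5459 / (0.15·0.5459 + 0.45·0.4541) ≈ 0.2861
After a magnetic survey='anomalous': P(ore) = 0.85·0.2861 / (0.85·0.2861 + 0.1·0.7139) ≈ 0.7730
After a geochemical assay='anomalous': P(ore) = 0.85·0.7730 / (0.85·0.7730 + 0.55·0.2270) ≈ 0.8403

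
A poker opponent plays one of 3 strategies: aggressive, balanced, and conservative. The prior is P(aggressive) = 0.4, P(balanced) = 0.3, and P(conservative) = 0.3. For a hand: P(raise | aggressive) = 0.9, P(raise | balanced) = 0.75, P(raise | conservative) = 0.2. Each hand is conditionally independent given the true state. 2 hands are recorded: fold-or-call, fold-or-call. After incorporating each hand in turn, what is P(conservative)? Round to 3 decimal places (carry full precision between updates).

After 'fold-or-call': normaliser = 0.1·0.4000 + 0.25·0.3000 + 0.8·0.3000; P(aggressive) ≈ 0.1127, P(balanced) ≈ 0.2113, P(conservative) ≈ 0.6761
After 'fold-or-call': normaliser = 0.1·0.1127 + 0.25·0.2113 + 0.8·0.6761; P(aggressive) ≈ 0.0186, P(balanced) ≈ 0.0873, P(conservative) ≈ 0.8941

0.894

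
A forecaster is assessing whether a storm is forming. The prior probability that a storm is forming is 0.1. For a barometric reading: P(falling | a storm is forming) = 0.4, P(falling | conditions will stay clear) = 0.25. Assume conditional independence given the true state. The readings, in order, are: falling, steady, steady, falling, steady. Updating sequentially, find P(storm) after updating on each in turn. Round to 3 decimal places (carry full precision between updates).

After 'falling': P(storm) = 0.4·0.1000 / (0.4·0.1000 + 0.25·0.9000) ≈ 0.1509
After 'steady': P(storm) = 0.6·0.1509 / (0.6·0.1509 + 0.75·0.8491) ≈ 0.1245
After 'steady': P(storm) = 0.6·0.1245 / (0.6·0.1245 + 0.75·0.8755) ≈ 0.1022
After 'falling': P(storm) = 0.4·0.1022 / (0.4·0.1022 + 0.25·0.8978) ≈ 0.1540
After 'steady': P(storm) = 0.6·0.1540 / (0.6·0.1540 + 0.75·0.8460) ≈ 0.1271

0.127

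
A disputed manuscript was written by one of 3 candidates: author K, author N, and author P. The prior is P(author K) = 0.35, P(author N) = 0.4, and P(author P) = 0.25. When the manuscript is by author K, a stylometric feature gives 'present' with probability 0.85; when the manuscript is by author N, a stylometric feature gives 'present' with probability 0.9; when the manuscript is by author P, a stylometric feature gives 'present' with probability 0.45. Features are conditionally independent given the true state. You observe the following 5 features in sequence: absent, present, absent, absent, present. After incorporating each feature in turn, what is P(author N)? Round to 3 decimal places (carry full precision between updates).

Apply Bayes' rule sequentially, carrying P(author N) forward.
After 'absent': normaliser = 0.15·0.3500 + 0.1·0.4000 + 0.55·0.2500; P(author K) ≈ 0.2283, P(author N) ≈ 0.1739, P(author P) ≈ 0.5978
After 'present': normaliser = 0.85·0.2283 + 0.9·0.1739 + 0.45·0.5978; P(author K) ≈ 0.3132, P(author N) ≈ 0.2526, P(author P) ≈ 0.4342
After 'absent': normaliser = 0.15·0.3132 + 0.1·0.2526 + 0.55·0.4342; P(author K) ≈ 0.1510, P(author N) ≈ 0.0812, P(author P) ≈ 0.7678
After 'absent': normaliser = 0.15·0.1510 + 0.1·0.0812 + 0.55·0.7678; P(author K) ≈ 0.0500, P(author N) ≈ 0.0179, P(author P) ≈ 0.9321
After 'present': normaliser = 0.85·0.0500 + 0.9·0.0179 + 0.45·0.9321; P(author K) ≈ 0.0889, P(author N) ≈ 0.0337, P(author P) ≈ 0.8774

0.034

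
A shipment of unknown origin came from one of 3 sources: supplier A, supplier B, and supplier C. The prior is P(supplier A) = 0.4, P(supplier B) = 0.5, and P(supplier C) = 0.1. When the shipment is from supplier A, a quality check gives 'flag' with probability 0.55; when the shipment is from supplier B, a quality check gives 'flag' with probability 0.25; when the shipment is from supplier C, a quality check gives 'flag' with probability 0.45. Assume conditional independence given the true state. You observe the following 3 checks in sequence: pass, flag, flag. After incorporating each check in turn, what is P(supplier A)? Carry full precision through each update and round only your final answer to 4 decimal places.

After 'pass': normaliser = 0.45·0.4000 + 0.75·0.5000 + 0.55·0.1000; P(supplier A) ≈ 0.2951, P(supplier B) ≈ 0.6148, P(supplier C) ≈ 0.0902
After 'flag': normaliser = 0.55·0.2951 + 0.25·0.6148 + 0.45·0.0902; P(supplier A) ≈ 0.4552, P(supplier B) ≈ 0.4310, P(supplier C) ≈ 0.1138
After 'flag': normaliser = 0.55·0.4552 + 0.25·0.4310 + 0.45·0.1138; P(supplier A) ≈ 0.6116, P(supplier B) ≈ 0.2633, P(supplier C) ≈ 0.1251

0.6116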